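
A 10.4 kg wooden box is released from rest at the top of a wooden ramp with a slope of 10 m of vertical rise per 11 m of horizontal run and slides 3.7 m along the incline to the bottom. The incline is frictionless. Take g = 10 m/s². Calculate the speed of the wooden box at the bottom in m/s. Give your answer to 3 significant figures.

The weight component along the incline is mg sin 42.27° = 69.958 N and the normal force is N = mg cos 42.27° = 76.954 N.
With no friction, a = g sin 42.27° = 6.7267 m/s².
Starting from rest over a distance of 3.7 m, v² = 2aL = 2 × 6.7267 × 3.7 = 49.7776, so v = 7.0553 m/s.

7.06 m/s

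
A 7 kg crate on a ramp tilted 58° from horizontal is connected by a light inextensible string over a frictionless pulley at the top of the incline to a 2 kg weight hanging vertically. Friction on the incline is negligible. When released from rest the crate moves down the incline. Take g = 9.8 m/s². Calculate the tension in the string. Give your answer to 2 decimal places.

For the crate on the incline: the weight component along the slope is m₁g sin 58° = 7 × 9.8 × 0.8480 = 58.173 N and the normal force is N = m₁g cos 58° = 36.352 N.
Newton's second law for the crate (down-slope positive): 58.173 − T = 7 a. For the hanging weight (upward positive): T − 2 × 9.8 = 2 a.
Adding the two equations eliminates T: 38.573 = 9 a, so a = 4.2859 m/s².
Then from the hanging weight's equation, T = 2 × (9.8 + 4.2859) = 28.172 N.

28.17 N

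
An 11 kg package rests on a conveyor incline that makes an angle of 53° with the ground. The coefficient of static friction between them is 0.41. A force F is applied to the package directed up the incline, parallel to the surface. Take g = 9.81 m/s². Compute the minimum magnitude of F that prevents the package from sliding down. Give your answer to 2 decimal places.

59.55 N

The normal force is N = mg cos 53° = 64.942 N. With F at its minimum the package is on the verge of sliding down, so static friction is at its maximum μ_s N = 0.41 × 64.942 = 26.626 N and acts up the slope.
Equilibrium along the incline: F + μ_s N = mg sin 53°, so F = 86.181 − 26.626 = 59.555 N.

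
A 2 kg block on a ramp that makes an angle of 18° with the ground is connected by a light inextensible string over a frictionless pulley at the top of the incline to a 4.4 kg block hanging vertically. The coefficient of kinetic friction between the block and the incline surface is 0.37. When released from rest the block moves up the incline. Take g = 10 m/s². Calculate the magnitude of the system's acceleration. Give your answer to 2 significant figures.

4.8 m/s²

For the block on the incline: the weight component along the slope is m₁g sin 18° = 2 × 10 × 0.3090 = 6.180 N and the normal force is N = m₁g cos 18° = 19.021 N.
Kinetic friction opposes the block's motion up the incline: f = μN = 0.37 × 19.021 = 7.038 N acting down the slope.
Newton's second law for the block (up-slope positive): T − 6.180 − 7.038 = 2 a. For the hanging block (downward positive): 4.4 × 10 − T = 4.4 a.
Adding the two equations eliminates T: 30.782 = 6.4 a, so a = 4.8097 m/s².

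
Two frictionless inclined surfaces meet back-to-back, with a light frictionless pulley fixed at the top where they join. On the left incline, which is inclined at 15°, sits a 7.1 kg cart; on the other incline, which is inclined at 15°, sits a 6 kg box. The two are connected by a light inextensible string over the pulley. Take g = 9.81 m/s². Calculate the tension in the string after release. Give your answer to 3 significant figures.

Resolve each weight along its own incline: the 7.1 kg mass has component 7.1 × 9.81 × sin 15° = 18.027 N down its slope, and the 6 kg mass has 6 × 9.81 × sin 15° = 15.234 N down its slope.
The 7.1 kg side's 18.027 N exceeds the other side's 15.234 N, so that mass slides down and the 6 kg mass slides up. Taking that direction as positive, Newton's second law for the whole system gives 18.027 − 15.234 = (7.1 + 6) a, so a = 2.793 / 13.1 = 0.2132 m/s².
For the 6 kg mass (up-slope positive): T − 15.234 = 6 × 0.2132, so T = 16.513 N.

16.5 N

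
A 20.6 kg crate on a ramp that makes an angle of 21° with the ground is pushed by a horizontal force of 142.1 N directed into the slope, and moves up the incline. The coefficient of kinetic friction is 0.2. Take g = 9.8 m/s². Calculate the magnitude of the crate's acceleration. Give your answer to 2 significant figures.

The horizontal push has components F cos 21° = 142.1 × 0.9336 = 132.665 N up the incline and F sin 21° = 142.1 × 0.3584 = 50.929 N pressing into the surface.
The normal force is therefore N = mg cos 21° + F sin 21° = 188.475 + 50.929 = 239.404 N, and kinetic friction down the slope is μN = 0.2 × 239.404 = 47.881 N.
Along the incline: F cos 21° − mg sin 21° − μN = ma, so 132.665 − 72.354 − 47.881 = 20.6 a, giving a = 0.6034 m/s².

0.60 m/s²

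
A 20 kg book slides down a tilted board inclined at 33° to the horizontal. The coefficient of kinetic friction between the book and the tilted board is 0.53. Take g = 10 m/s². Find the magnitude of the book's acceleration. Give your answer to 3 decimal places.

1.001 m/s²

Resolving the weight along the incline: the component pulling the book down the slope is mg sin 33° = 20 × 10 × 0.5446 = 108.920 N, and the normal force is N = mg cos 33° = 20 × 10 × 0.8387 = 167.740 N.
Kinetic friction acts up the slope with magnitude f = μN = 0.53 × 167.740 = 88.902 N.
Net force along the incline is 108.920 − 88.902 = 20.018 N, so a = 20.018 / 20 = 1.0009 m/s².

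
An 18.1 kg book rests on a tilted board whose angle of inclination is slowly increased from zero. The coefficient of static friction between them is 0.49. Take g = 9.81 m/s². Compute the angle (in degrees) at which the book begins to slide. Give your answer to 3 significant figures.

At the threshold of sliding, static friction is at its maximum μ_s N and exactly balances the weight component along the incline: mg sin θ = μ_s mg cos θ.
Hence tan θ = μ_s = 0.49, so θ = arctan(0.49) = 26.1049°.

26.1°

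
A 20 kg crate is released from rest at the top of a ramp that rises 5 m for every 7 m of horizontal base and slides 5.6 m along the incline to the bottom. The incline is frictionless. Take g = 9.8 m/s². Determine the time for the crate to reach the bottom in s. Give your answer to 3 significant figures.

1.40 s

The weight component along the incline is mg sin 35.54° = 113.923 N and the normal force is N = mg cos 35.54° = 159.492 N.
With no friction, a = g sin 35.54° = 5.6961 m/s².
Starting from rest, L = ½at², so t = √(2L/a) = √(2 × 5.6 / 5.6961) = 1.4022 s.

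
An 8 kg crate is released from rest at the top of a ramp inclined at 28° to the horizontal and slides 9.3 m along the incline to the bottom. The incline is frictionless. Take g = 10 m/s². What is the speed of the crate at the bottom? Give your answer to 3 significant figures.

The weight component along the incline is mg sin 28° = 37.558 N and the normal force is N = mg cos 28° = 70.636 N.
With no friction, a = g sin 28° = 4.6947 m/s².
Starting from rest over a distance of 9.3 m, v² = 2aL = 2 × 4.6947 × 9.3 = 87.3214, so v = 9.3446 m/s.

9.34 m/s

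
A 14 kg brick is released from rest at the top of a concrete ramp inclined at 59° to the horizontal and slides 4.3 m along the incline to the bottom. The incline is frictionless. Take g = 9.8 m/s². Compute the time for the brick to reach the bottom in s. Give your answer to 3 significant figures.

The weight component along the incline is mg sin 59° = 117.603 N and the normal force is N = mg cos 59° = 70.663 N.
With no friction, a = g sin 59° = 8.4002 m/s².
Starting from rest, L = ½at², so t = √(2L/a) = √(2 × 4.3 / 8.4002) = 1.0118 s.

1.01 s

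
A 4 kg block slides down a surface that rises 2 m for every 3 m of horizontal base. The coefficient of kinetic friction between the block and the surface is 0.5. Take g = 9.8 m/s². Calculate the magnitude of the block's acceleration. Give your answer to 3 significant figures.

1.36 m/s²

Resolving the weight along the incline: the component pulling the block down the slope is mg sin 33.69° = 4 × 9.8 × 0.5547 = 21.744 N, and the normal force is N = mg cos 33.69° = 4 × 9.8 × 0.8321 = 32.618 N.
Kinetic friction acts up the slope with magnitude f = μN = 0.5 × 32.618 = 16.309 N.
Net force along the incline is 21.744 − 16.309 = 5.435 N, so a = 5.435 / 4 = 1.3587 m/s².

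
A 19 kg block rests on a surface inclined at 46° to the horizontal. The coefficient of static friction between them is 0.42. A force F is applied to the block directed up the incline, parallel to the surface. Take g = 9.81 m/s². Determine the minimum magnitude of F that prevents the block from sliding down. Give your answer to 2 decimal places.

79.70 N

The normal force is N = mg cos 46° = 129.477 N. With F at its minimum the block is on the verge of sliding down, so static friction is at its maximum μ_s N = 0.42 × 129.477 = 54.380 N and acts up the slope.
Equilibrium along the incline: F + μ_s N = mg sin 46°, so F = 134.078 − 54.380 = 79.698 N.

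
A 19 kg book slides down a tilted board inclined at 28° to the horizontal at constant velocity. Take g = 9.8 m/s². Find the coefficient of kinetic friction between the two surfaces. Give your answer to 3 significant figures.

0.532

At constant velocity the net force along the incline is zero: mg sin 28° = μ mg cos 28°.
So μ = tan 28° = 0.4695 / 0.8829 = 0.5318.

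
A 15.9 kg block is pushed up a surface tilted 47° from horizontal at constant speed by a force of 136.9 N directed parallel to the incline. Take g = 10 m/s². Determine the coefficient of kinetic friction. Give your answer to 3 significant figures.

0.190

At constant speed ΣF = 0 along the incline. The applied 136.9 N acts up the slope; the weight component mg sin 47° = 116.285 N and kinetic friction μN both act down the slope.
So 136.9 = 116.285 + μ × 108.438, giving μ = (136.9 − 116.285) / 108.438 = 0.1901.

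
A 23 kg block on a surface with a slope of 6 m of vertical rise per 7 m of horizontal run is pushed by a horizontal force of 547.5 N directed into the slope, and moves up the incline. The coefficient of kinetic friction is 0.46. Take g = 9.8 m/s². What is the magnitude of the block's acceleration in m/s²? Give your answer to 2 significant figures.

The horizontal push has components F cos 40.60° = 547.5 × 0.7593 = 415.717 N up the incline and F sin 40.60° = 547.5 × 0.6508 = 356.313 N pressing into the surface.
The normal force is therefore N = mg cos 40.60° + F sin 40.60° = 171.146 + 356.313 = 527.459 N, and kinetic friction down the slope is μN = 0.46 × 527.459 = 242.631 N.
Along the incline: F cos 40.60° − mg sin 40.60° − μN = ma, so 415.717 − 146.690 − 242.631 = 23 a, giving a = 1.1477 m/s².

1.1 m/s²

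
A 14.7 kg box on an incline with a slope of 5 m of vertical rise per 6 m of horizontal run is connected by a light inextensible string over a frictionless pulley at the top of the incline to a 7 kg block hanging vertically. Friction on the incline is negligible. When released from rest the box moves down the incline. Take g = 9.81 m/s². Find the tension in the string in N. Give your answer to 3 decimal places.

For the box on the incline: the weight component along the slope is m₁g sin 39.81° = 14.7 × 9.81 × 0.6402 = 92.321 N and the normal force is N = m₁g cos 39.81° = 110.783 N.
Newton's second law for the box (down-slope positive): 92.321 − T = 14.7 a. For the hanging block (upward positive): T − 7 × 9.81 = 7 a.
Adding the two equations eliminates T: 23.651 = 21.7 a, so a = 1.0899 m/s².
Then from the hanging block's equation, T = 7 × (9.81 + 1.0899) = 76.299 N.

76.299 N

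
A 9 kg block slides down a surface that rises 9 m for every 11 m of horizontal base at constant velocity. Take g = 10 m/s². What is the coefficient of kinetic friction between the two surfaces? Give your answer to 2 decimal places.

0.82

At constant velocity the net force along the incline is zero: mg sin 39.29° = μ mg cos 39.29°.
So μ = tan 39.29° = 0.6332 / 0.7740 = 0.8181.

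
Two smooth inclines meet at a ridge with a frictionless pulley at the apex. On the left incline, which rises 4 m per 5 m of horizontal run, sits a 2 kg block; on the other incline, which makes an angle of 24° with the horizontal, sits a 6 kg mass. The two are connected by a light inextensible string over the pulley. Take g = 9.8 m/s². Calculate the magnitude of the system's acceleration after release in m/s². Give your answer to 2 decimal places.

1.46 m/s²

Resolve each weight along its own incline: the 2 kg mass has component 2 × 9.8 × sin 38.66° = 12.244 N down its slope, and the 6 kg mass has 6 × 9.8 × sin 24° = 23.916 N down its slope.
The 6 kg side's 23.916 N exceeds the other side's 12.244 N, so that mass slides down and the 2 kg mass slides up. Taking that direction as positive, Newton's second law for the whole system gives 23.916 − 12.244 = (2 + 6) a, so a = 11.672 / 8 = 1.4590 m/s².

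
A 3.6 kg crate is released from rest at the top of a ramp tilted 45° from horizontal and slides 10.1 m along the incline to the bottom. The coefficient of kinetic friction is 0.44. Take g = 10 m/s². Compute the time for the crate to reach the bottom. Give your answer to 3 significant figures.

The weight component along the incline is mg sin 45° = 25.456 N and the normal force is N = mg cos 45° = 25.456 N.
Friction up the slope is f = μN = 0.44 × 25.456 = 11.201 N, so the net downslope force is 25.456 − 11.201 = 14.255 N and a = 14.255 / 3.6 = 3.9597 m/s².
Starting from rest, L = ½at², so t = √(2L/a) = √(2 × 10.1 / 3.9597) = 2.2586 s.

2.26 s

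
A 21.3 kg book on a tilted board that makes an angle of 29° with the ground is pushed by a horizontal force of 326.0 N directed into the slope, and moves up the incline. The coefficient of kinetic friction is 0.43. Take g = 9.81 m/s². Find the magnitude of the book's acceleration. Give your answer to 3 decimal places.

The horizontal push has components F cos 29° = 326.0 × 0.8746 = 285.120 N up the incline and F sin 29° = 326.0 × 0.4848 = 158.045 N pressing into the surface.
The normal force is therefore N = mg cos 29° + F sin 29° = 182.750 + 158.045 = 340.795 N, and kinetic friction down the slope is μN = 0.43 × 340.795 = 146.542 N.
Along the incline: F cos 29° − mg sin 29° − μN = ma, so 285.120 − 101.300 − 146.542 = 21.3 a, giving a = 1.7501 m/s².

1.750 m/s²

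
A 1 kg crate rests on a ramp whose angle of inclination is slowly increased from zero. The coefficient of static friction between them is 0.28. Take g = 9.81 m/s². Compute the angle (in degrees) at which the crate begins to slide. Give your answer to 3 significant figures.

15.6°

At the threshold of sliding, static friction is at its maximum μ_s N and exactly balances the weight component along the incline: mg sin θ = μ_s mg cos θ.
Hence tan θ = μ_s = 0.28, so θ = arctan(0.28) = 15.6422°.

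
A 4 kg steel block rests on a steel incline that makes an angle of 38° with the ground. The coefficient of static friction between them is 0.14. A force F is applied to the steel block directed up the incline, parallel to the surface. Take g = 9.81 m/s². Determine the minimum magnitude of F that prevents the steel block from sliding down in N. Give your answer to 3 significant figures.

The normal force is N = mg cos 38° = 30.922 N. With F at its minimum the steel block is on the verge of sliding down, so static friction is at its maximum μ_s N = 0.14 × 30.922 = 4.329 N and acts up the slope.
Equilibrium along the incline: F + μ_s N = mg sin 38°, so F = 24.159 − 4.329 = 19.830 N.

19.8 N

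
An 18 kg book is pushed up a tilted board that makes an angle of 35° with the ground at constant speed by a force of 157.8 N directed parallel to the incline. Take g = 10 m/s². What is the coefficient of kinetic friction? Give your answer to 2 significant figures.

At constant speed ΣF = 0 along the incline. The applied 157.8 N acts up the slope; the weight component mg sin 35° = 103.244 N and kinetic friction μN both act down the slope.
So 157.8 = 103.244 + μ × 147.447, giving μ = (157.8 − 103.244) / 147.447 = 0.3700.

0.37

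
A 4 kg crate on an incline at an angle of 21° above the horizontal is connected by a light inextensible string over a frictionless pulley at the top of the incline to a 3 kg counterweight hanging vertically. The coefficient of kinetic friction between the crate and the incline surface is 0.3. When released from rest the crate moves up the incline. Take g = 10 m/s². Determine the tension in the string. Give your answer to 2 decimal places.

For the crate on the incline: the weight component along the slope is m₁g sin 21° = 4 × 10 × 0.3584 = 14.336 N and the normal force is N = m₁g cos 21° = 37.343 N.
Kinetic friction opposes the crate's motion up the incline: f = μN = 0.3 × 37.343 = 11.203 N acting down the slope.
Newton's second law for the crate (up-slope positive): T − 14.336 − 11.203 = 4 a. For the hanging counterweight (downward positive): 3 × 10 − T = 3 a.
Adding the two equations eliminates T: 4.461 = 7 a, so a = 0.6373 m/s².
Then from the hanging counterweight's equation, T = 3 × (10 − 0.6373) = 28.088 N.

28.09 N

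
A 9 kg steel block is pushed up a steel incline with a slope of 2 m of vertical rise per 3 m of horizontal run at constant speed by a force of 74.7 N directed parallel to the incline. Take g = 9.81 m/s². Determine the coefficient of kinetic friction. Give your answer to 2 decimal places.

At constant speed ΣF = 0 along the incline. The applied 74.7 N acts up the slope; the weight component mg sin 33.69° = 48.974 N and kinetic friction μN both act down the slope.
So 74.7 = 48.974 + μ × 73.462, giving μ = (74.7 − 48.974) / 73.462 = 0.3502.

0.35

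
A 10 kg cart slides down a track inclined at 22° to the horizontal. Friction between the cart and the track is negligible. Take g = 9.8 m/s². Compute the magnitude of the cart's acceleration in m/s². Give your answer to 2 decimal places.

3.67 m/s²

Resolving the weight along the incline: the component pulling the cart down the slope is mg sin 22° = 10 × 9.8 × 0.3746 = 36.711 N, and the normal force is N = mg cos 22° = 10 × 9.8 × 0.9272 = 90.866 N.
With no friction the net force along the incline is 36.711 N, so a = g sin 22° = 36.711 / 10 = 3.6711 m/s².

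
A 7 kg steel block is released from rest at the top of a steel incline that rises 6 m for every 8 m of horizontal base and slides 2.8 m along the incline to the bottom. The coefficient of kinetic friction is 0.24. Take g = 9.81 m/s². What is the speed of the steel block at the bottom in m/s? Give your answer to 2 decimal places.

4.73 m/s

The weight component along the incline is mg sin 36.87° = 41.202 N and the normal force is N = mg cos 36.87° = 54.936 N.
Friction up the slope is f = μN = 0.24 × 54.936 = 13.185 N, so the net downslope force is 41.202 − 13.185 = 28.017 N and a = 28.017 / 7 = 4.0024 m/s².
Starting from rest over a distance of 2.8 m, v² = 2aL = 2 × 4.0024 × 2.8 = 22.4134, so v = 4.7343 m/s.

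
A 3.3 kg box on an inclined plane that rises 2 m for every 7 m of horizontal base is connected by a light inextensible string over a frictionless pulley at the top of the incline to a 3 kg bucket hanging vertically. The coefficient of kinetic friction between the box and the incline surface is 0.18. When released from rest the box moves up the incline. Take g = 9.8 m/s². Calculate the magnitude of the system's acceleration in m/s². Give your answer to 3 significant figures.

2.37 m/s²

For the box on the incline: the weight component along the slope is m₁g sin 15.95° = 3.3 × 9.8 × 0.2747 = 8.884 N and the normal force is N = m₁g cos 15.95° = 31.096 N.
Kinetic friction opposes the box's motion up the incline: f = μN = 0.18 × 31.096 = 5.597 N acting down the slope.
Newton's second law for the box (up-slope positive): T − 8.884 − 5.597 = 3.3 a. For the hanging bucket (downward positive): 3 × 9.8 − T = 3 a.
Adding the two equations eliminates T: 14.919 = 6.3 a, so a = 2.3681 m/s².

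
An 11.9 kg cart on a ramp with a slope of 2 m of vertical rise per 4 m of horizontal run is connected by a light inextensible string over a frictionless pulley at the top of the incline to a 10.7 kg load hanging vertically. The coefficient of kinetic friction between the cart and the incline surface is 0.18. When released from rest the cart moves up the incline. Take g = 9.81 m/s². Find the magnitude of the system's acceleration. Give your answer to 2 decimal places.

1.50 m/s²

For the cart on the incline: the weight component along the slope is m₁g sin 26.57° = 11.9 × 9.81 × 0.4472 = 52.206 N and the normal force is N = m₁g cos 26.57° = 104.415 N.
Kinetic friction opposes the cart's motion up the incline: f = μN = 0.18 × 104.415 = 18.795 N acting down the slope.
Newton's second law for the cart (up-slope positive): T − 52.206 − 18.795 = 11.9 a. For the hanging load (downward positive): 10.7 × 9.81 − T = 10.7 a.
Adding the two equations eliminates T: 33.966 = 22.6 a, so a = 1.5029 m/s².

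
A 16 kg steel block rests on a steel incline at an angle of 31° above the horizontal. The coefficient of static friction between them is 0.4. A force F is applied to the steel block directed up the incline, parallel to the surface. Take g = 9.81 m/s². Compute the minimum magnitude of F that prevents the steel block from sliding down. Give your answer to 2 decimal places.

27.02 N

The normal force is N = mg cos 31° = 134.541 N. With F at its minimum the steel block is on the verge of sliding down, so static friction is at its maximum μ_s N = 0.4 × 134.541 = 53.816 N and acts up the slope.
Equilibrium along the incline: F + μ_s N = mg sin 31°, so F = 80.840 − 53.816 = 27.024 N.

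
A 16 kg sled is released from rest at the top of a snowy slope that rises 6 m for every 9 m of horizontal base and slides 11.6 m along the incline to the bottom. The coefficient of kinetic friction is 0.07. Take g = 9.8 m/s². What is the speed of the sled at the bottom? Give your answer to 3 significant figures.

10.6 m/s

The weight component along the incline is mg sin 33.69° = 86.977 N and the normal force is N = mg cos 33.69° = 130.465 N.
Friction up the slope is f = μN = 0.07 × 130.465 = 9.133 N, so the net downslope force is 86.977 − 9.133 = 77.844 N and a = 77.844 / 16 = 4.8652 m/s².
Starting from rest over a distance of 11.6 m, v² = 2aL = 2 × 4.8652 × 11.6 = 112.8726, so v = 10.6242 m/s.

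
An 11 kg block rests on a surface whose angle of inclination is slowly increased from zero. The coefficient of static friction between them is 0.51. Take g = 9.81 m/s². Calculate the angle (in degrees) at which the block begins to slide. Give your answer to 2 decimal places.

27.02°

At the threshold of sliding, static friction is at its maximum μ_s N and exactly balances the weight component along the incline: mg sin θ = μ_s mg cos θ.
Hence tan θ = μ_s = 0.51, so θ = arctan(0.51) = 27.0216°.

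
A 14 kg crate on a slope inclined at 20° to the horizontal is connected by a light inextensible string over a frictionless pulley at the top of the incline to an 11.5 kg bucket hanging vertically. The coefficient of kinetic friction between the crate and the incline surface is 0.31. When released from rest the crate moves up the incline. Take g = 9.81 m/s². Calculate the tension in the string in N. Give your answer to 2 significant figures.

100 N

For the crate on the incline: the weight component along the slope is m₁g sin 20° = 14 × 9.81 × 0.3420 = 46.970 N and the normal force is N = m₁g cos 20° = 129.057 N.
Kinetic friction opposes the crate's motion up the incline: f = μN = 0.31 × 129.057 = 40.008 N acting down the slope.
Newton's second law for the crate (up-slope positive): T − 46.970 − 40.008 = 14 a. For the hanging bucket (downward positive): 11.5 × 9.81 − T = 11.5 a.
Adding the two equations eliminates T: 25.837 = 25.5 a, so a = 1.0132 m/s².
Then from the hanging bucket's equation, T = 11.5 × (9.81 − 1.0132) = 101.163 N.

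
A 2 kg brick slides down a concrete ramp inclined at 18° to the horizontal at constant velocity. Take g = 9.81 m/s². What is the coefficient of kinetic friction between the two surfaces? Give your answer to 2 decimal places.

At constant velocity the net force along the incline is zero: mg sin 18° = μ mg cos 18°.
So μ = tan 18° = 0.3090 / 0.9511 = 0.3249.

0.32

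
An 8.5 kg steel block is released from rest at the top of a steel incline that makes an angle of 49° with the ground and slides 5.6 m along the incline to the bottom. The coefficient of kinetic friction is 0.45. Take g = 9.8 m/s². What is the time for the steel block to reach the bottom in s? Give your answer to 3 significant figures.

The weight component along the incline is mg sin 49° = 62.867 N and the normal force is N = mg cos 49° = 54.650 N.
Friction up the slope is f = μN = 0.45 × 54.650 = 24.593 N, so the net downslope force is 62.867 − 24.593 = 38.274 N and a = 38.274 / 8.5 = 4.5028 m/s².
Starting from rest, L = ½at², so t = √(2L/a) = √(2 × 5.6 / 4.5028) = 1.5771 s.

1.58 s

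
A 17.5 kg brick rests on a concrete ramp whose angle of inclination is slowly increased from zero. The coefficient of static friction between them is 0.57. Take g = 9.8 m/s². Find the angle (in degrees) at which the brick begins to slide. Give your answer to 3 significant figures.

29.7°

At the threshold of sliding, static friction is at its maximum μ_s N and exactly balances the weight component along the incline: mg sin θ = μ_s mg cos θ.
Hence tan θ = μ_s = 0.57, so θ = arctan(0.57) = 29.6831°.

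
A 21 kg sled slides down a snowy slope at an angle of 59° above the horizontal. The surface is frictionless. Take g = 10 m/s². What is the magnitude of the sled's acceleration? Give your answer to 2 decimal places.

Resolving the weight along the incline: the component pulling the sled down the slope is mg sin 59° = 21 × 10 × 0.8572 = 180.012 N, and the normal force is N = mg cos 59° = 21 × 10 × 0.5150 = 108.150 N.
With no friction the net force along the incline is 180.012 N, so a = g sin 59° = 180.012 / 21 = 8.5720 m/s².

8.57 m/s²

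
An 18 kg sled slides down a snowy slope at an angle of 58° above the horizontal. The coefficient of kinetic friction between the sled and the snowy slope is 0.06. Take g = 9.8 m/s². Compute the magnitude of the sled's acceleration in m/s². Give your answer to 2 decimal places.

8.00 m/s²

Resolving the weight along the incline: the component pulling the sled down the slope is mg sin 58° = 18 × 9.8 × 0.8480 = 149.587 N, and the normal force is N = mg cos 58° = 18 × 9.8 × 0.5299 = 93.474 N.
Kinetic friction acts up the slope with magnitude f = μN = 0.06 × 93.474 = 5.608 N.
Net force along the incline is 149.587 − 5.608 = 143.979 N, so a = 143.979 / 18 = 7.9988 m/s².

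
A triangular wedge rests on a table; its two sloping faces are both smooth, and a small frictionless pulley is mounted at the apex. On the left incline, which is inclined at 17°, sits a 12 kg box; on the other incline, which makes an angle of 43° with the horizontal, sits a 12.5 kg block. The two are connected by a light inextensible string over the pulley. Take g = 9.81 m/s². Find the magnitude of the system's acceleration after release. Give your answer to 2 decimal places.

Resolve each weight along its own incline: the 12 kg mass has component 12 × 9.81 × sin 17° = 34.418 N down its slope, and the 12.5 kg mass has 12.5 × 9.81 × sin 43° = 83.630 N down its slope.
The 12.5 kg side's 83.630 N exceeds the other side's 34.418 N, so that mass slides down and the 12 kg mass slides up. Taking that direction as positive, Newton's second law for the whole system gives 83.630 − 34.418 = (12 + 12.5) a, so a = 49.212 / 24.5 = 2.0087 m/s².

2.01 m/s²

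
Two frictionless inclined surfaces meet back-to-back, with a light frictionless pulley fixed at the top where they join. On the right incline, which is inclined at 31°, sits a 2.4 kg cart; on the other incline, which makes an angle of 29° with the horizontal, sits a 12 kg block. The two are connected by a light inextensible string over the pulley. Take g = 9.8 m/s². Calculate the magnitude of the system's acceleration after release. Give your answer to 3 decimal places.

3.118 m/s²

Resolve each weight along its own incline: the 2.4 kg mass has component 2.4 × 9.8 × sin 31° = 12.114 N down its slope, and the 12 kg mass has 12 × 9.8 × sin 29° = 57.014 N down its slope.
The 12 kg side's 57.014 N exceeds the other side's 12.114 N, so that mass slides down and the 2.4 kg mass slides up. Taking that direction as positive, Newton's second law for the whole system gives 57.014 − 12.114 = (2.4 + 12) a, so a = 44.900 / 14.4 = 3.1181 m/s².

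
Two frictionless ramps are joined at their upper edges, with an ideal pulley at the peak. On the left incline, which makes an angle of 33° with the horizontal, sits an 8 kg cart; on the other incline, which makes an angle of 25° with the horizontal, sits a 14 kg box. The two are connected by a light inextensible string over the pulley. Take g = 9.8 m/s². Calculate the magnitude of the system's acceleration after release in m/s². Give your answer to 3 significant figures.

0.695 m/s²

Resolve each weight along its own incline: the 8 kg mass has component 8 × 9.8 × sin 33° = 42.700 N down its slope, and the 14 kg mass has 14 × 9.8 × sin 25° = 57.983 N down its slope.
The 14 kg side's 57.983 N exceeds the other side's 42.700 N, so that mass slides down and the 8 kg mass slides up. Taking that direction as positive, Newton's second law for the whole system gives 57.983 − 42.700 = (8 + 14) a, so a = 15.283 / 22 = 0.6947 m/s².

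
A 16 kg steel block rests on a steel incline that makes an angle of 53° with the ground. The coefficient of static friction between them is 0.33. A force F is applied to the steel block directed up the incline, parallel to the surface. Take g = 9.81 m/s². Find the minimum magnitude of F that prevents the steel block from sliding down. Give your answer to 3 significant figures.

94.2 N

The normal force is N = mg cos 53° = 94.461 N. With F at its minimum the steel block is on the verge of sliding down, so static friction is at its maximum μ_s N = 0.33 × 94.461 = 31.172 N and acts up the slope.
Equilibrium along the incline: F + μ_s N = mg sin 53°, so F = 125.354 − 31.172 = 94.182 N.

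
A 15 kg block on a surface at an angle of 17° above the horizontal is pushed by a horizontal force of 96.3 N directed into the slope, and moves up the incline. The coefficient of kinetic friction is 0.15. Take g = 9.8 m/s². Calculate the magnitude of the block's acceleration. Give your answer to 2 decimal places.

The horizontal push has components F cos 17° = 96.3 × 0.9563 = 92.092 N up the incline and F sin 17° = 96.3 × 0.2924 = 28.158 N pressing into the surface.
The normal force is therefore N = mg cos 17° + F sin 17° = 140.576 + 28.158 = 168.734 N, and kinetic friction down the slope is μN = 0.15 × 168.734 = 25.310 N.
Along the incline: F cos 17° − mg sin 17° − μN = ma, so 92.092 − 42.983 − 25.310 = 15 a, giving a = 1.5866 m/s².

1.59 m/s²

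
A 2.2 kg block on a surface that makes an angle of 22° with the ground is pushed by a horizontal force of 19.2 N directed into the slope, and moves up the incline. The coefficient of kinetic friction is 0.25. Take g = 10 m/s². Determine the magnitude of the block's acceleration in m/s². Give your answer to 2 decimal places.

1.21 m/s²

The horizontal push has components F cos 22° = 19.2 × 0.9272 = 17.802 N up the incline and F sin 22° = 19.2 × 0.3746 = 7.192 N pressing into the surface.
The normal force is therefore N = mg cos 22° + F sin 22° = 20.398 + 7.192 = 27.590 N, and kinetic friction down the slope is μN = 0.25 × 27.590 = 6.897 N.
Along the incline: F cos 22° − mg sin 22° − μN = ma, so 17.802 − 8.241 − 6.897 = 2.2 a, giving a = 1.2109 m/s².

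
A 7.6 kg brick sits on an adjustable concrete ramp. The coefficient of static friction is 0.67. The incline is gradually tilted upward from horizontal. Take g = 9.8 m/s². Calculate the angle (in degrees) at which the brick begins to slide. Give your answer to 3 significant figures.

33.8°

At the threshold of sliding, static friction is at its maximum μ_s N and exactly balances the weight component along the incline: mg sin θ = μ_s mg cos θ.
Hence tan θ = μ_s = 0.67, so θ = arctan(0.67) = 33.8221°.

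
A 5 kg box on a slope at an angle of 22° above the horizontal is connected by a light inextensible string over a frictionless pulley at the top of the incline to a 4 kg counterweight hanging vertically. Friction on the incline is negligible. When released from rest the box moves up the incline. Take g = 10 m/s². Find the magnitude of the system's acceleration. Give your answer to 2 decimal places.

For the box on the incline: the weight component along the slope is m₁g sin 22° = 5 × 10 × 0.3746 = 18.730 N and the normal force is N = m₁g cos 22° = 46.359 N.
Newton's second law for the box (up-slope positive): T − 18.730 = 5 a. For the hanging counterweight (downward positive): 4 × 10 − T = 4 a.
Adding the two equations eliminates T: 21.270 = 9 a, so a = 2.3633 m/s².

2.36 m/s²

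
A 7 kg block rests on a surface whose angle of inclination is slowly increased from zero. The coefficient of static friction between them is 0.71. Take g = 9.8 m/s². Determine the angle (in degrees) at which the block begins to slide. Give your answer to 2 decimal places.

At the threshold of sliding, static friction is at its maximum μ_s N and exactly balances the weight component along the incline: mg sin θ = μ_s mg cos θ.
Hence tan θ = μ_s = 0.71, so θ = arctan(0.71) = 35.3748°.

35.37°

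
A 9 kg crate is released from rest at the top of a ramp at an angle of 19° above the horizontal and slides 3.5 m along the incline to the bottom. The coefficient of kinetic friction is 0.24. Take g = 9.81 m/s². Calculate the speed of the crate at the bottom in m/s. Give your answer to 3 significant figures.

2.60 m/s

The weight component along the incline is mg sin 19° = 28.744 N and the normal force is N = mg cos 19° = 83.480 N.
Friction up the slope is f = μN = 0.24 × 83.480 = 20.035 N, so the net downslope force is 28.744 − 20.035 = 8.709 N and a = 8.709 / 9 = 0.9677 m/s².
Starting from rest over a distance of 3.5 m, v² = 2aL = 2 × 0.9677 × 3.5 = 6.7739, so v = 2.6027 m/s.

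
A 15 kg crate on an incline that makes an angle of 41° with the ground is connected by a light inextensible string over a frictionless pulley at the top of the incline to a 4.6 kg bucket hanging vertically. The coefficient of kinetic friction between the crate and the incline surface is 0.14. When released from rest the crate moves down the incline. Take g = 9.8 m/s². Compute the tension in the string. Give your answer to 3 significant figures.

For the crate on the incline: the weight component along the slope is m₁g sin 41° = 15 × 9.8 × 0.6561 = 96.447 N and the normal force is N = m₁g cos 41° = 110.942 N.
Kinetic friction opposes the crate's motion down the incline: f = μN = 0.14 × 110.942 = 15.532 N acting up the slope.
Newton's second law for the crate (down-slope positive): 96.447 − 15.532 − T = 15 a. For the hanging bucket (upward positive): T − 4.6 × 9.8 = 4.6 a.
Adding the two equations eliminates T: 35.835 = 19.6 a, so a = 1.8283 m/s².
Then from the hanging bucket's equation, T = 4.6 × (9.8 + 1.8283) = 53.490 N.

53.5 N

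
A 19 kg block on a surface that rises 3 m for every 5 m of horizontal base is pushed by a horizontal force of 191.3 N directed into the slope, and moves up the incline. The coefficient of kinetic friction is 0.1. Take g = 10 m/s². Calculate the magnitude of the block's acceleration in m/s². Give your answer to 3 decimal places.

The horizontal push has components F cos 30.96° = 191.3 × 0.8575 = 164.040 N up the incline and F sin 30.96° = 191.3 × 0.5145 = 98.424 N pressing into the surface.
The normal force is therefore N = mg cos 30.96° + F sin 30.96° = 162.925 + 98.424 = 261.349 N, and kinetic friction down the slope is μN = 0.1 × 261.349 = 26.135 N.
Along the incline: F cos 30.96° − mg sin 30.96° − μN = ma, so 164.040 − 97.755 − 26.135 = 19 a, giving a = 2.1132 m/s².

2.113 m/s²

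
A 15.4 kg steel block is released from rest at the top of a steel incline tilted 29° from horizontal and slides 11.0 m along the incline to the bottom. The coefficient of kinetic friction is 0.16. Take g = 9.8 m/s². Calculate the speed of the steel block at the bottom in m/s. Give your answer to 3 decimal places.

8.623 m/s

The weight component along the incline is mg sin 29° = 73.167 N and the normal force is N = mg cos 29° = 131.998 N.
Friction up the slope is f = μN = 0.16 × 131.998 = 21.120 N, so the net downslope force is 73.167 − 21.120 = 52.047 N and a = 52.047 / 15.4 = 3.3797 m/s².
Starting from rest over a distance of 11.0 m, v² = 2aL = 2 × 3.3797 × 11.0 = 74.3534, so v = 8.6228 m/s.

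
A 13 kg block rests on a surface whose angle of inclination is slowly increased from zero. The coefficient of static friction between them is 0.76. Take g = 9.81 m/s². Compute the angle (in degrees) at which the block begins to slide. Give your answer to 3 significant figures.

37.2°

At the threshold of sliding, static friction is at its maximum μ_s N and exactly balances the weight component along the incline: mg sin θ = μ_s mg cos θ.
Hence tan θ = μ_s = 0.76, so θ = arctan(0.76) = 37.2348°.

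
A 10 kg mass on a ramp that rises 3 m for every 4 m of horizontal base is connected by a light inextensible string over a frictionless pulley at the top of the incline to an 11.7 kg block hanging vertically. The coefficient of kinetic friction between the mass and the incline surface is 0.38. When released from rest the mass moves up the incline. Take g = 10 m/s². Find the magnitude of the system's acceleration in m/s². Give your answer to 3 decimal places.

For the mass on the incline: the weight component along the slope is m₁g sin 36.87° = 10 × 10 × 0.6000 = 60.000 N and the normal force is N = m₁g cos 36.87° = 80.000 N.
Kinetic friction opposes the mass's motion up the incline: f = μN = 0.38 × 80.000 = 30.400 N acting down the slope.
Newton's second law for the mass (up-slope positive): T − 60.000 − 30.400 = 10 a. For the hanging block (downward positive): 11.7 × 10 − T = 11.7 a.
Adding the two equations eliminates T: 26.600 = 21.7 a, so a = 1.2258 m/s².

1.226 m/s²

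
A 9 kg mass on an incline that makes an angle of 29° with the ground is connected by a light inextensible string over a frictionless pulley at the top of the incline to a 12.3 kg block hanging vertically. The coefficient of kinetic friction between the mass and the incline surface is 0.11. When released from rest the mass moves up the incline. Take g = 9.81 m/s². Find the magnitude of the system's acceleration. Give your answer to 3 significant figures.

For the mass on the incline: the weight component along the slope is m₁g sin 29° = 9 × 9.81 × 0.4848 = 42.803 N and the normal force is N = m₁g cos 29° = 77.220 N.
Kinetic friction opposes the mass's motion up the incline: f = μN = 0.11 × 77.220 = 8.494 N acting down the slope.
Newton's second law for the mass (up-slope positive): T − 42.803 − 8.494 = 9 a. For the hanging block (downward positive): 12.3 × 9.81 − T = 12.3 a.
Adding the two equations eliminates T: 69.366 = 21.3 a, so a = 3.2566 m/s².

3.26 m/s²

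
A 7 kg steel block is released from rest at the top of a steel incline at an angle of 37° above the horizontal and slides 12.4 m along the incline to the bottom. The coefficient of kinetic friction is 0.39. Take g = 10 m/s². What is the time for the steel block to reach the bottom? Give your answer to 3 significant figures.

2.92 s

The weight component along the incline is mg sin 37° = 42.127 N and the normal force is N = mg cos 37° = 55.904 N.
Friction up the slope is f = μN = 0.39 × 55.904 = 21.803 N, so the net downslope force is 42.127 − 21.803 = 20.324 N and a = 20.324 / 7 = 2.9034 m/s².
Starting from rest, L = ½at², so t = √(2L/a) = √(2 × 12.4 / 2.9034) = 2.9226 s.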